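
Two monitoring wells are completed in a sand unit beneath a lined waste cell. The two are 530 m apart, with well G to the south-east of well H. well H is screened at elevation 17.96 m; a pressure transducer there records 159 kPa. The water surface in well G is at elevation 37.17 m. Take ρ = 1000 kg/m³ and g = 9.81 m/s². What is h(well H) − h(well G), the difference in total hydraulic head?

Δh ≈ -3.00 m

Pressure head at well H: ψ = P/(ρg) = 159×1000 / (1000 × 9.81) = 16.21 m.
Total head at well H: h = z + ψ = 17.96 + 16.21 = 34.17 m.
Total head at well G: h = 37.17 m (water level in the piezometer is the total head).
Head difference: h(well H) − h(well G) = 34.17 − 37.17 = -3.00 m.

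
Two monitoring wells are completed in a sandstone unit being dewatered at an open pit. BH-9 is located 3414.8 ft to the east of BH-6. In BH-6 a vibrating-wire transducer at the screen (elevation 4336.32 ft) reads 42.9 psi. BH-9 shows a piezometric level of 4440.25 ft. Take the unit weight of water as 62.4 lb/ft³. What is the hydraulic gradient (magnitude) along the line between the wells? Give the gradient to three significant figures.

Pressure head at BH-6: ψ = 144·P/γ = 144 × 42.9 / 62.4 = 99.00 ft.
Total head at BH-6: h = z + ψ = 4336.32 + 99.00 = 4435.32 ft.
Total head at BH-9: h = 4440.25 ft (water level in the piezometer is the total head).
Head difference: h(BH-6) − h(BH-9) = 4435.32 − 4440.25 = -4.93 ft.
Hydraulic gradient: i = |Δh| / L = 4.93 / 3414.8 = 0.00144.

i ≈ 0.00144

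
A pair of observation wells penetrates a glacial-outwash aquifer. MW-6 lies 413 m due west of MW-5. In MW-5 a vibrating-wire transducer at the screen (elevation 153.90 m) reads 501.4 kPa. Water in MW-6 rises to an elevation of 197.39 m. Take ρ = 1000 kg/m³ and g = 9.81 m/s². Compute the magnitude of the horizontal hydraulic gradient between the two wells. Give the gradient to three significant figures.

i ≈ 0.0185

Pressure head at MW-5: ψ = P/(ρg) = 501.4×1000 / (1000 × 9.81) = 51.11 m.
Total head at MW-5: h = z + ψ = 153.90 + 51.11 = 205.01 m.
Total head at MW-6: h = 197.39 m (water level in the piezometer is the total head).
Head difference: h(MW-5) − h(MW-6) = 205.01 − 197.39 = 7.62 m.
Hydraulic gradient: i = |Δh| / L = 7.62 / 413 = 0.0185.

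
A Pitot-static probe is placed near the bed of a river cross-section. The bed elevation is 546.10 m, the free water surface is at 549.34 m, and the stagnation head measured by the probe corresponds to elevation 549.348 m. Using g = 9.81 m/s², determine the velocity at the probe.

v ≈ 0.396 m/s

Near the bed, under hydrostatic conditions, the piezometric head (z + ψ) equals the free-surface elevation, 549.34 m.
Velocity head = total − piezometric = 549.348 − 549.34 = 0.008 m.
v = √(2g·h_v) = √(2 × 9.81 × 0.008) = 0.396 m/s.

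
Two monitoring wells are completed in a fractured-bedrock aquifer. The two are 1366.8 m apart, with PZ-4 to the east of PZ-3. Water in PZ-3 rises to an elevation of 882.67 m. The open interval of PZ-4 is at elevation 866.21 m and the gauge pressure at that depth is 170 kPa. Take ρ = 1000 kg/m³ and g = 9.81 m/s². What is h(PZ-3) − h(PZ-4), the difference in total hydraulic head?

Total head at PZ-3: h = 882.67 m (water level in the piezometer is the total head).
Pressure head at PZ-4: ψ = P/(ρg) = 170×1000 / (1000 × 9.81) = 17.33 m.
Total head at PZ-4: h = z + ψ = 866.21 + 17.33 = 883.54 m.
Head difference: h(PZ-3) − h(PZ-4) = 882.67 − 883.54 = -0.87 m.

Δh ≈ -0.87 m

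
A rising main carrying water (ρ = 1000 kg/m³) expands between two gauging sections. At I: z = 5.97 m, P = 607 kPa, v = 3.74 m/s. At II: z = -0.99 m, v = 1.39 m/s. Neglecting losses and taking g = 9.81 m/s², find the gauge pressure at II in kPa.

Pressure head at I: ψ₁ = P₁/(ρg) = 607×1000 / (1000 × 9.81) = 61.88 m.
Velocity heads: v₁²/2g = 3.74²/19.62 = 0.713 m; v₂²/2g = 1.39²/19.62 = 0.098 m.
Total head H = z₁ + ψ₁ + v₁²/2g = 5.97 + 61.88 + 0.713 = 68.56 m.
ψ₂ = H − z₂ − v₂²/2g = 68.56 − (-0.99) − 0.098 = 69.45 m.
P₂ = ρgψ₂ = 1000 × 9.81 × 69.45 ≈ 681 kPa.

P₂ ≈ 681 kPa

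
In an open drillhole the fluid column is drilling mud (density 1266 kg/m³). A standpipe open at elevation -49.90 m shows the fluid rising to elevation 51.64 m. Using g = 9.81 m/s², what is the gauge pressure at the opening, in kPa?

Pressure head ψ = h − z = 51.64 − (-49.90) = 101.54 m.
P = ρgψ = 1266 × 9.81 × 101.54 = 1261072 Pa ≈ 1260 kPa.

P ≈ 1260 kPa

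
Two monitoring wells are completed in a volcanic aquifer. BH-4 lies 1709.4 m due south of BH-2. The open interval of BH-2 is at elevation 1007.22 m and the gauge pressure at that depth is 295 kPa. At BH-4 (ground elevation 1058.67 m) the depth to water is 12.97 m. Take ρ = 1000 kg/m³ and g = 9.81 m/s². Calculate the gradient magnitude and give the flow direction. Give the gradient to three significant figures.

i ≈ 0.00492; groundwater flows toward the north

Pressure head at BH-2: ψ = P/(ρg) = 295×1000 / (1000 × 9.81) = 30.07 m.
Total head at BH-2: h = z + ψ = 1007.22 + 30.07 = 1037.29 m.
Total head at BH-4: h = 1058.67 − 12.97 = 1045.70 m.
Head difference: h(BH-2) − h(BH-4) = 1037.29 − 1045.70 = -8.41 m.
Hydraulic gradient: i = |Δh| / L = 8.41 / 1709.4 = 0.00492.
Flow is from higher to lower head: from BH-4 toward BH-2, i.e. toward the north.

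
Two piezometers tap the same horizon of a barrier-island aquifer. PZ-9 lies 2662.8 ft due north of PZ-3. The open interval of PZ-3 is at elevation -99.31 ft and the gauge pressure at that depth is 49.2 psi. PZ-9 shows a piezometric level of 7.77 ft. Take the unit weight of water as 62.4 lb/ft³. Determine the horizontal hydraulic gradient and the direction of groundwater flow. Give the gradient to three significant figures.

i ≈ 0.00243; groundwater flows toward the north

Pressure head at PZ-3: ψ = 144·P/γ = 144 × 49.2 / 62.4 = 113.54 ft.
Total head at PZ-3: h = z + ψ = -99.31 + 113.54 = 14.23 ft.
Total head at PZ-9: h = 7.77 ft (water level in the piezometer is the total head).
Head difference: h(PZ-3) − h(PZ-9) = 14.23 − 7.77 = 6.46 ft.
Hydraulic gradient: i = |Δh| / L = 6.46 / 2662.8 = 0.00243.
Flow is from higher to lower head: from PZ-3 toward PZ-9, i.e. toward the north.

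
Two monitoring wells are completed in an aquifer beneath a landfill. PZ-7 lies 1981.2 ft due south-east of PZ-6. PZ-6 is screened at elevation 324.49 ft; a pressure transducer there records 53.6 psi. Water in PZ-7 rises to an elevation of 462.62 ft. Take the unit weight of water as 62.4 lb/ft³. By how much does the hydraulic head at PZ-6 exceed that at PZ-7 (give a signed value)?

Δh ≈ -14.44 ft

Pressure head at PZ-6: ψ = 144·P/γ = 144 × 53.6 / 62.4 = 123.69 ft.
Total head at PZ-6: h = z + ψ = 324.49 + 123.69 = 448.18 ft.
Total head at PZ-7: h = 462.62 ft (water level in the piezometer is the total head).
Head difference: h(PZ-6) − h(PZ-7) = 448.18 − 462.62 = -14.44 ft.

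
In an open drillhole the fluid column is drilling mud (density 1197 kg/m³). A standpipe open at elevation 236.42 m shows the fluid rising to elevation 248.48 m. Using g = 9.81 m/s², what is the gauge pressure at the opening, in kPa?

Pressure head ψ = h − z = 248.48 − 236.42 = 12.06 m.
P = ρgψ = 1197 × 9.81 × 12.06 = 141615 Pa ≈ 142 kPa.

P ≈ 142 kPa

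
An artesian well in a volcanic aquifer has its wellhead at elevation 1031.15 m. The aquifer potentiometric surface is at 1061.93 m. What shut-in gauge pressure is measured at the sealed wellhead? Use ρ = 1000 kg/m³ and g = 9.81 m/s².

P ≈ 302 kPa

Head above the cap: Δh = 1061.93 − 1031.15 = 30.78 m.
P = ρgΔh = 1000 × 9.81 × 30.78 = 301952 Pa ≈ 302 kPa.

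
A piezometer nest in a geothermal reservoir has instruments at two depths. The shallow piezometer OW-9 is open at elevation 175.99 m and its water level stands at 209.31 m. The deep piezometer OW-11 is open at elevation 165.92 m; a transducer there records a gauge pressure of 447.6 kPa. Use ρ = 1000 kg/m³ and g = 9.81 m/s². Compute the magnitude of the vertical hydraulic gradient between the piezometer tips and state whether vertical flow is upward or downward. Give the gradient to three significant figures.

|i_v| ≈ 0.222; vertical flow is upward

Total head at OW-9: h = 209.31 m (water level in the standpipe).
Pressure head at OW-11: ψ = P/(ρg) = 447.6×1000 / (1000 × 9.81) = 45.63 m.
Total head at OW-11: h = z + ψ = 165.92 + 45.63 = 211.55 m.
Δh = h(OW-9) − h(OW-11) = 209.31 − 211.55 = -2.24 m.
Vertical separation Δz = 175.99 − 165.92 = 10.07 m.
|i_v| = |Δh| / Δz = 2.24 / 10.07 = 0.222.
Head is higher in the deep piezometer, so vertical flow is upward (discharge condition).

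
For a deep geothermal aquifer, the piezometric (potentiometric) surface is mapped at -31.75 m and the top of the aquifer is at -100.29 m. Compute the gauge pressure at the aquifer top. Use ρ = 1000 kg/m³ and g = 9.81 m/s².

Pressure head at the aquifer top: ψ = h − z = -31.75 − (-100.29) = 68.54 m.
P = ρgψ = 1000 × 9.81 × 68.54 = 672377 Pa ≈ 672 kPa.

P ≈ 672 kPa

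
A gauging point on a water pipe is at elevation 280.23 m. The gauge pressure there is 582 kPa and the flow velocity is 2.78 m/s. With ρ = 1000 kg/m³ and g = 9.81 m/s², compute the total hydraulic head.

Pressure head ψ = P/(ρg) = 582×1000 / (1000 × 9.81) = 59.33 m.
Velocity head = v²/(2g) = 2.78² / (2 × 9.81) = 0.394 m.
h = z + ψ + v²/(2g) = 280.23 + 59.33 + 0.394 = 339.95 m.

h ≈ 339.95 m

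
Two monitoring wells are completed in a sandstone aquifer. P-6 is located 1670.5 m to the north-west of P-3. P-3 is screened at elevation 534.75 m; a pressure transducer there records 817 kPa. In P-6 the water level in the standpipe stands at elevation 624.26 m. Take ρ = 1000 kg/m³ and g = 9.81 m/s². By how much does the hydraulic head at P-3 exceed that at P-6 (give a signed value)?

Δh ≈ -6.23 m

Pressure head at P-3: ψ = P/(ρg) = 817×1000 / (1000 × 9.81) = 83.28 m.
Total head at P-3: h = z + ψ = 534.75 + 83.28 = 618.03 m.
Total head at P-6: h = 624.26 m (water level in the piezometer is the total head).
Head difference: h(P-3) − h(P-6) = 618.03 − 624.26 = -6.23 m.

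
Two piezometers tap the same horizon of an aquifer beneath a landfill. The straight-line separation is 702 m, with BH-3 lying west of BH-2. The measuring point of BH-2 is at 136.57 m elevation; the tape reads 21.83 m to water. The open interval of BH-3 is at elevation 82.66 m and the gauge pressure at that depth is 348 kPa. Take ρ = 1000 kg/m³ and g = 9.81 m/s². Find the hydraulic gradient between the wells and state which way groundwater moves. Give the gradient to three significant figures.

Total head at BH-2: h = 136.57 − 21.83 = 114.74 m.
Pressure head at BH-3: ψ = P/(ρg) = 348×1000 / (1000 × 9.81) = 35.47 m.
Total head at BH-3: h = z + ψ = 82.66 + 35.47 = 118.13 m.
Head difference: h(BH-2) − h(BH-3) = 114.74 − 118.13 = -3.39 m.
Hydraulic gradient: i = |Δh| / L = 3.39 / 702 = 0.00483.
Flow is from higher to lower head: from BH-3 toward BH-2, i.e. toward the east.

i ≈ 0.00483; groundwater flows toward the east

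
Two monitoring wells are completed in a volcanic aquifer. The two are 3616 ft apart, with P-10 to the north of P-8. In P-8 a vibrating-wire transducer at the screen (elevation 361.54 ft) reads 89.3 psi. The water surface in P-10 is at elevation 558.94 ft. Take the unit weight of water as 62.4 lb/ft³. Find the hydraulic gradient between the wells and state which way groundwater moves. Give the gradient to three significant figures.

Pressure head at P-8: ψ = 144·P/γ = 144 × 89.3 / 62.4 = 206.08 ft.
Total head at P-8: h = z + ψ = 361.54 + 206.08 = 567.62 ft.
Total head at P-10: h = 558.94 ft (water level in the piezometer is the total head).
Head difference: h(P-8) − h(P-10) = 567.62 − 558.94 = 8.68 ft.
Hydraulic gradient: i = |Δh| / L = 8.68 / 3616 = 0.00240.
Flow is from higher to lower head: from P-8 toward P-10, i.e. toward the north.

i ≈ 0.00240; groundwater flows toward the north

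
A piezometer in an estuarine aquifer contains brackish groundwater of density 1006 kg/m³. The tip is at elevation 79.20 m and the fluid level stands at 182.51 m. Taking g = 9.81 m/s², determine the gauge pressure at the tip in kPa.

Pressure head ψ = h − z = 182.51 − 79.20 = 103.31 m.
P = ρgψ = 1006 × 9.81 × 103.31 = 1019552 Pa ≈ 1020 kPa.

P ≈ 1020 kPa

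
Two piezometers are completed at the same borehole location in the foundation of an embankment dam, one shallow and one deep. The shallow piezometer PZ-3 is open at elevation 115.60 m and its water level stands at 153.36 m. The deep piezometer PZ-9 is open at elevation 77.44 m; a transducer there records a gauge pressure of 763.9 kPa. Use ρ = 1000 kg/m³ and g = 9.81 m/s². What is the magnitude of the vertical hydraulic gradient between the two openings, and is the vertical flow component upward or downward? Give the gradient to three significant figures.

Total head at PZ-3: h = 153.36 m (water level in the standpipe).
Pressure head at PZ-9: ψ = P/(ρg) = 763.9×1000 / (1000 × 9.81) = 77.87 m.
Total head at PZ-9: h = z + ψ = 77.44 + 77.87 = 155.31 m.
Δh = h(PZ-3) − h(PZ-9) = 153.36 − 155.31 = -1.95 m.
Vertical separation Δz = 115.60 − 77.44 = 38.16 m.
|i_v| = |Δh| / Δz = 1.95 / 38.16 = 0.0511.
Head is higher in the deep piezometer, so vertical flow is upward (discharge condition).

|i_v| ≈ 0.0511; vertical flow is upward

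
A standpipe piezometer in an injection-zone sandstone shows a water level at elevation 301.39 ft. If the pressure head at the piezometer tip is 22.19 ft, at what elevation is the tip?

z = h − ψ = 301.39 − 22.19 = 279.20 ft.

z ≈ 279.20 ft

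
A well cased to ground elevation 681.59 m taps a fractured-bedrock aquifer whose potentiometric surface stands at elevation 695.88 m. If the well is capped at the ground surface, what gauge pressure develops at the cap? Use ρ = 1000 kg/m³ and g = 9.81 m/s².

Head above the cap: Δh = 695.88 − 681.59 = 14.29 m.
P = ρgΔh = 1000 × 9.81 × 14.29 = 140185 Pa ≈ 140 kPa.

P ≈ 140 kPa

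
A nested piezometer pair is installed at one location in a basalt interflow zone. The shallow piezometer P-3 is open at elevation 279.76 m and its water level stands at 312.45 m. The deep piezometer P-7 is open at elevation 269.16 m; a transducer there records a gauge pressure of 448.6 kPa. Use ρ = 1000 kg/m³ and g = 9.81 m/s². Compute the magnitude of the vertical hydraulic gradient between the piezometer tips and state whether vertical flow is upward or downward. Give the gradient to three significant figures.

|i_v| ≈ 0.230; vertical flow is upward

Total head at P-3: h = 312.45 m (water level in the standpipe).
Pressure head at P-7: ψ = P/(ρg) = 448.6×1000 / (1000 × 9.81) = 45.73 m.
Total head at P-7: h = z + ψ = 269.16 + 45.73 = 314.89 m.
Δh = h(P-3) − h(P-7) = 312.45 − 314.89 = -2.44 m.
Vertical separation Δz = 279.76 − 269.16 = 10.60 m.
|i_v| = |Δh| / Δz = 2.44 / 10.60 = 0.230.
Head is higher in the deep piezometer, so vertical flow is upward (discharge condition).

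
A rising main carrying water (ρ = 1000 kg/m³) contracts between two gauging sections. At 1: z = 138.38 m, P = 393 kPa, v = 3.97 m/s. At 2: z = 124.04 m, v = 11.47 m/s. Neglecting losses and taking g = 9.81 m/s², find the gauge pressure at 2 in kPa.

Pressure head at 1: ψ₁ = P₁/(ρg) = 393×1000 / (1000 × 9.81) = 40.06 m.
Velocity heads: v₁²/2g = 3.97²/19.62 = 0.803 m; v₂²/2g = 11.47²/19.62 = 6.705 m.
Total head H = z₁ + ψ₁ + v₁²/2g = 138.38 + 40.06 + 0.803 = 179.24 m.
ψ₂ = H − z₂ − v₂²/2g = 179.24 − 124.04 − 6.705 = 48.50 m.
P₂ = ρgψ₂ = 1000 × 9.81 × 48.50 ≈ 476 kPa.

P₂ ≈ 476 kPa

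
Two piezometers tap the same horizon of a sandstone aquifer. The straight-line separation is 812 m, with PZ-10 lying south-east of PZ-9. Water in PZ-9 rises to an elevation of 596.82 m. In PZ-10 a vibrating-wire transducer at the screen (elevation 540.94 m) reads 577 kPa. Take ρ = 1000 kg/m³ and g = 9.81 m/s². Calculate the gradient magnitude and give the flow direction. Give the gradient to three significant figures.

i ≈ 0.00362; groundwater flows toward the north-west

Total head at PZ-9: h = 596.82 m (water level in the piezometer is the total head).
Pressure head at PZ-10: ψ = P/(ρg) = 577×1000 / (1000 × 9.81) = 58.82 m.
Total head at PZ-10: h = z + ψ = 540.94 + 58.82 = 599.76 m.
Head difference: h(PZ-9) − h(PZ-10) = 596.82 − 599.76 = -2.94 m.
Hydraulic gradient: i = |Δh| / L = 2.94 / 812 = 0.00362.
Flow is from higher to lower head: from PZ-10 toward PZ-9, i.e. toward the north-west.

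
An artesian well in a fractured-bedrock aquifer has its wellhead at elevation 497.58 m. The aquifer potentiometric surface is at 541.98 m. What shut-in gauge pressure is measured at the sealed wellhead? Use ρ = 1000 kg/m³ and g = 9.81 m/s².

Head above the cap: Δh = 541.98 − 497.58 = 44.40 m.
P = ρgΔh = 1000 × 9.81 × 44.40 = 435564 Pa ≈ 436 kPa.

P ≈ 436 kPa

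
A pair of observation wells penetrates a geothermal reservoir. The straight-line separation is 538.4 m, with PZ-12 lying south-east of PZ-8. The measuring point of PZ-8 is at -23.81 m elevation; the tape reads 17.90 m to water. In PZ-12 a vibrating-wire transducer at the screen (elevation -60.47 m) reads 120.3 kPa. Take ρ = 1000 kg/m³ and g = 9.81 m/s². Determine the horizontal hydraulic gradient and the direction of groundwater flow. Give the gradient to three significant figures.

Total head at PZ-8: h = -23.81 − 17.90 = -41.71 m.
Pressure head at PZ-12: ψ = P/(ρg) = 120.3×1000 / (1000 × 9.81) = 12.26 m.
Total head at PZ-12: h = z + ψ = -60.47 + 12.26 = -48.21 m.
Head difference: h(PZ-8) − h(PZ-12) = -41.71 − (-48.21) = 6.50 m.
Hydraulic gradient: i = |Δh| / L = 6.50 / 538.4 = 0.0121.
Flow is from higher to lower head: from PZ-8 toward PZ-12, i.e. toward the south-east.

i ≈ 0.0121; groundwater flows toward the south-east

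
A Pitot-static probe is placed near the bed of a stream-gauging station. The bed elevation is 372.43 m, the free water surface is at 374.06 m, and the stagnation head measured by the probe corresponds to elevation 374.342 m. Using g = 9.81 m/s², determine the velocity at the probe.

v ≈ 2.35 m/s

Near the bed, under hydrostatic conditions, the piezometric head (z + ψ) equals the free-surface elevation, 374.06 m.
Velocity head = total − piezometric = 374.342 − 374.06 = 0.282 m.
v = √(2g·h_v) = √(2 × 9.81 × 0.282) = 2.35 m/s.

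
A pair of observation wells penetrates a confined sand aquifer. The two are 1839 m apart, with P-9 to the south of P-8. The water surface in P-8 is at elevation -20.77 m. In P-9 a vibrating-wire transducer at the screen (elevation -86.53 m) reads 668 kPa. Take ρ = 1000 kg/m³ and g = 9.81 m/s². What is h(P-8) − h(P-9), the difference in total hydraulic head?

Δh ≈ -2.33 m

Total head at P-8: h = -20.77 m (water level in the piezometer is the total head).
Pressure head at P-9: ψ = P/(ρg) = 668×1000 / (1000 × 9.81) = 68.09 m.
Total head at P-9: h = z + ψ = -86.53 + 68.09 = -18.44 m.
Head difference: h(P-8) − h(P-9) = -20.77 − (-18.44) = -2.33 m.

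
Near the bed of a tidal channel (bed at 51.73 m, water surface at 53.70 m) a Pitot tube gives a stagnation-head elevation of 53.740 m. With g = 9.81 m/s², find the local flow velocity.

Near the bed, under hydrostatic conditions, the piezometric head (z + ψ) equals the free-surface elevation, 53.70 m.
Velocity head = total − piezometric = 53.740 − 53.70 = 0.040 m.
v = √(2g·h_v) = √(2 × 9.81 × 0.040) = 0.886 m/s.

v ≈ 0.886 m/s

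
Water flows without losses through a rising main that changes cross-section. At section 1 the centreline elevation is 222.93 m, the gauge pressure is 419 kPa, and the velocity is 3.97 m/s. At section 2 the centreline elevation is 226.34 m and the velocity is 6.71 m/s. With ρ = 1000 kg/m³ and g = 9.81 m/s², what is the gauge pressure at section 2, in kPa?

P₂ ≈ 371 kPa

Pressure head at 1: ψ₁ = P₁/(ρg) = 419×1000 / (1000 × 9.81) = 42.71 m.
Velocity heads: v₁²/2g = 3.97²/19.62 = 0.803 m; v₂²/2g = 6.71²/19.62 = 2.295 m.
Total head H = z₁ + ψ₁ + v₁²/2g = 222.93 + 42.71 + 0.803 = 266.44 m.
ψ₂ = H − z₂ − v₂²/2g = 266.44 − 226.34 − 2.295 = 37.80 m.
P₂ = ρgψ₂ = 1000 × 9.81 × 37.80 ≈ 371 kPa.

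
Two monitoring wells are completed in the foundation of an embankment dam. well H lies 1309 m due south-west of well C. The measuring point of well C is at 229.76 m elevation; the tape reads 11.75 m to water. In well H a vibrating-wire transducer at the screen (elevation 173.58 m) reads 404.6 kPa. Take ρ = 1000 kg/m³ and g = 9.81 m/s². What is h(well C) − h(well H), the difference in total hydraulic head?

Total head at well C: h = 229.76 − 11.75 = 218.01 m.
Pressure head at well H: ψ = P/(ρg) = 404.6×1000 / (1000 × 9.81) = 41.24 m.
Total head at well H: h = z + ψ = 173.58 + 41.24 = 214.82 m.
Head difference: h(well C) − h(well H) = 218.01 − 214.82 = 3.19 m.

Δh ≈ 3.19 m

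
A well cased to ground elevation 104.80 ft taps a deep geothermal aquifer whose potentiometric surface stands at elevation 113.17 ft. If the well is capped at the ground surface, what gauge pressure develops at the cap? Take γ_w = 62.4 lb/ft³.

Head above the cap: Δh = 113.17 − 104.80 = 8.37 ft.
P = γΔh/144 = 62.4 × 8.37 / 144 = 3.63 psi.

P ≈ 3.63 psi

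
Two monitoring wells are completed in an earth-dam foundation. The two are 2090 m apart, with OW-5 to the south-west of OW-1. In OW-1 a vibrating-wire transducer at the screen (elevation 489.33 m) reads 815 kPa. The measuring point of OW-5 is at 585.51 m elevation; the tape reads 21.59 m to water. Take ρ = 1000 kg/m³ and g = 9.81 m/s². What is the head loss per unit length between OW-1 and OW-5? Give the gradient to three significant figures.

Pressure head at OW-1: ψ = P/(ρg) = 815×1000 / (1000 × 9.81) = 83.08 m.
Total head at OW-1: h = z + ψ = 489.33 + 83.08 = 572.41 m.
Total head at OW-5: h = 585.51 − 21.59 = 563.92 m.
Head difference: h(OW-1) − h(OW-5) = 572.41 − 563.92 = 8.49 m.
Hydraulic gradient: i = |Δh| / L = 8.49 / 2090 = 0.00406.

i ≈ 0.00406 m/m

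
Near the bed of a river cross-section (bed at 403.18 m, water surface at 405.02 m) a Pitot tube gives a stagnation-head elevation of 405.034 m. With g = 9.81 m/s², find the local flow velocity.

Near the bed, under hydrostatic conditions, the piezometric head (z + ψ) equals the free-surface elevation, 405.02 m.
Velocity head = total − piezometric = 405.034 − 405.02 = 0.014 m.
v = √(2g·h_v) = √(2 × 9.81 × 0.014) = 0.524 m/s.

v ≈ 0.524 m/s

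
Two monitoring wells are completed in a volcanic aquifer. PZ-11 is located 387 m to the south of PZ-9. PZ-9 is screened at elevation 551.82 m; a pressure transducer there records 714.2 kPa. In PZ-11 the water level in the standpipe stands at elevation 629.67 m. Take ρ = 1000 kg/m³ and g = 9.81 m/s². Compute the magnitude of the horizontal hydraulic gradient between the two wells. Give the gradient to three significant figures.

Pressure head at PZ-9: ψ = P/(ρg) = 714.2×1000 / (1000 × 9.81) = 72.80 m.
Total head at PZ-9: h = z + ψ = 551.82 + 72.80 = 624.62 m.
Total head at PZ-11: h = 629.67 m (water level in the piezometer is the total head).
Head difference: h(PZ-9) − h(PZ-11) = 624.62 − 629.67 = -5.05 m.
Hydraulic gradient: i = |Δh| / L = 5.05 / 387 = 0.0130.

i ≈ 0.0130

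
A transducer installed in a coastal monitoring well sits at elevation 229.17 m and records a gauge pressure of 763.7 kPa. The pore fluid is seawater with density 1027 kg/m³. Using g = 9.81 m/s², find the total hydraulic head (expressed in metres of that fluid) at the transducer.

ψ = P/(ρg) = 763.7×1000 / (1027 × 9.81) = 75.80 m.
h = z + ψ = 229.17 + 75.80 = 304.97 m.

h ≈ 304.97 m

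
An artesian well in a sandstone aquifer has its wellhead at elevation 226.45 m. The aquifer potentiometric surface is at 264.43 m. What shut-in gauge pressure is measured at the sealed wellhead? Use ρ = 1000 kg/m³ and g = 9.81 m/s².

P ≈ 373 kPa

Head above the cap: Δh = 264.43 − 226.45 = 37.98 m.
P = ρgΔh = 1000 × 9.81 × 37.98 = 372584 Pa ≈ 373 kPa.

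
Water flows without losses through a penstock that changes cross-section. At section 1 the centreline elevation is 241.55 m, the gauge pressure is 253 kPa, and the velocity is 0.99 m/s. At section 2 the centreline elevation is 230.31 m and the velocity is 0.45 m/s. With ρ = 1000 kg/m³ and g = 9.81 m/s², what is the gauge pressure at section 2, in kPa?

P₂ ≈ 364 kPa

Pressure head at 1: ψ₁ = P₁/(ρg) = 253×1000 / (1000 × 9.81) = 25.79 m.
Velocity heads: v₁²/2g = 0.99²/19.62 = 0.050 m; v₂²/2g = 0.45²/19.62 = 0.010 m.
Total head H = z₁ + ψ₁ + v₁²/2g = 241.55 + 25.79 + 0.050 = 267.39 m.
ψ₂ = H − z₂ − v₂²/2g = 267.39 − 230.31 − 0.010 = 37.07 m.
P₂ = ρgψ₂ = 1000 × 9.81 × 37.07 ≈ 364 kPa.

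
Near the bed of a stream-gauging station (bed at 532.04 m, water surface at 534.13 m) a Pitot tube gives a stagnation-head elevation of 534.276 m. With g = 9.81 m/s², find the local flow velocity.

v ≈ 1.69 m/s

Near the bed, under hydrostatic conditions, the piezometric head (z + ψ) equals the free-surface elevation, 534.13 m.
Velocity head = total − piezometric = 534.276 − 534.13 = 0.146 m.
v = √(2g·h_v) = √(2 × 9.81 × 0.146) = 1.69 m/s.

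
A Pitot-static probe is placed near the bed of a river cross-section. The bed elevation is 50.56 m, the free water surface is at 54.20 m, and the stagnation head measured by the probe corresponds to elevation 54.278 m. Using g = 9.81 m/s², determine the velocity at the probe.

Near the bed, under hydrostatic conditions, the piezometric head (z + ψ) equals the free-surface elevation, 54.20 m.
Velocity head = total − piezometric = 54.278 − 54.20 = 0.078 m.
v = √(2g·h_v) = √(2 × 9.81 × 0.078) = 1.24 m/s.

v ≈ 1.24 m/s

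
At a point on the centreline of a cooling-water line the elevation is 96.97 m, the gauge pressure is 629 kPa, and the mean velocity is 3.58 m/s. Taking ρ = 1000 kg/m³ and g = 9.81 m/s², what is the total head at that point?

h ≈ 161.74 m

Pressure head ψ = P/(ρg) = 629×1000 / (1000 × 9.81) = 64.12 m.
Velocity head = v²/(2g) = 3.58² / (2 × 9.81) = 0.653 m.
h = z + ψ + v²/(2g) = 96.97 + 64.12 + 0.653 = 161.74 m.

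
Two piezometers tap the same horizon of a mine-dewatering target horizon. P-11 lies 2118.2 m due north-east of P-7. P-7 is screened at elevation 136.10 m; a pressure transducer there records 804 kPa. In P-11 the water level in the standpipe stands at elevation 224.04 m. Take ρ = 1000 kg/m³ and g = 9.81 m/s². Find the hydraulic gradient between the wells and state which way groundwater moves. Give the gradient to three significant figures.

Pressure head at P-7: ψ = P/(ρg) = 804×1000 / (1000 × 9.81) = 81.96 m.
Total head at P-7: h = z + ψ = 136.10 + 81.96 = 218.06 m.
Total head at P-11: h = 224.04 m (water level in the piezometer is the total head).
Head difference: h(P-7) − h(P-11) = 218.06 − 224.04 = -5.98 m.
Hydraulic gradient: i = |Δh| / L = 5.98 / 2118.2 = 0.00282.
Flow is from higher to lower head: from P-11 toward P-7, i.e. toward the south-west.

i ≈ 0.00282; groundwater flows toward the south-west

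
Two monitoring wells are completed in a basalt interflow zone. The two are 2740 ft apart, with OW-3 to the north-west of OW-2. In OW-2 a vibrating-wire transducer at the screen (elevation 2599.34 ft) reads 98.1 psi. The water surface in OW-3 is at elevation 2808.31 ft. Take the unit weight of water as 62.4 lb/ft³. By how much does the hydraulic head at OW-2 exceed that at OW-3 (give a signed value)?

Pressure head at OW-2: ψ = 144·P/γ = 144 × 98.1 / 62.4 = 226.38 ft.
Total head at OW-2: h = z + ψ = 2599.34 + 226.38 = 2825.72 ft.
Total head at OW-3: h = 2808.31 ft (water level in the piezometer is the total head).
Head difference: h(OW-2) − h(OW-3) = 2825.72 − 2808.31 = 17.41 ft.

Δh ≈ 17.41 ft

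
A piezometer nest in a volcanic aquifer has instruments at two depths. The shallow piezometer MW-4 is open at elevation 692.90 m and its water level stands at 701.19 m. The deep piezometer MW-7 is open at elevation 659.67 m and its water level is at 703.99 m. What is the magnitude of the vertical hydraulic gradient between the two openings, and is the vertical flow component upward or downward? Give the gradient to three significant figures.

Total head at MW-4: h = 701.19 m (water level in the standpipe).
Total head at MW-7: h = 703.99 m.
Δh = h(MW-4) − h(MW-7) = 701.19 − 703.99 = -2.80 m.
Vertical separation Δz = 692.90 − 659.67 = 33.23 m.
|i_v| = |Δh| / Δz = 2.80 / 33.23 = 0.0843.
Head is higher in the deep piezometer, so vertical flow is upward (discharge condition).

|i_v| ≈ 0.0843; vertical flow is upward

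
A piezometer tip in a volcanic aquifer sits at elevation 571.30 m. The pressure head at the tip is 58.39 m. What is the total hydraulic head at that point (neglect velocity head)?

h ≈ 629.69 m

h = z + ψ = 571.30 + 58.39 = 629.69 m.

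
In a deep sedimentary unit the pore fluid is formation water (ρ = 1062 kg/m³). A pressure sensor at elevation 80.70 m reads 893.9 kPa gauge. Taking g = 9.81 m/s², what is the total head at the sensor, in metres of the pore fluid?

ψ = P/(ρg) = 893.9×1000 / (1062 × 9.81) = 85.80 m.
h = z + ψ = 80.70 + 85.80 = 166.50 m.

h ≈ 166.50 m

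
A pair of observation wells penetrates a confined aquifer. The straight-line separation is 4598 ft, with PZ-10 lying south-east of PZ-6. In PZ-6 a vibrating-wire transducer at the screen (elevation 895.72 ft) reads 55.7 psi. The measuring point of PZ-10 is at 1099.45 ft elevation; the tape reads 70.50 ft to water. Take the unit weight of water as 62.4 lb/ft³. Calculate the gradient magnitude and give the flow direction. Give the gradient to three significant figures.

i ≈ 0.00102; groundwater flows toward the north-west

Pressure head at PZ-6: ψ = 144·P/γ = 144 × 55.7 / 62.4 = 128.54 ft.
Total head at PZ-6: h = z + ψ = 895.72 + 128.54 = 1024.26 ft.
Total head at PZ-10: h = 1099.45 − 70.50 = 1028.95 ft.
Head difference: h(PZ-6) − h(PZ-10) = 1024.26 − 1028.95 = -4.69 ft.
Hydraulic gradient: i = |Δh| / L = 4.69 / 4598 = 0.00102.
Flow is from higher to lower head: from PZ-10 toward PZ-6, i.e. toward the north-west.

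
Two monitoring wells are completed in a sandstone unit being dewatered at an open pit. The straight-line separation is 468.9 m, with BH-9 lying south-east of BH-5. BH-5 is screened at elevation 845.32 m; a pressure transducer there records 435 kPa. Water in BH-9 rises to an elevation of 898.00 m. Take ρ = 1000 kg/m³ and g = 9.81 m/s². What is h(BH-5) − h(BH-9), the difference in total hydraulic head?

Pressure head at BH-5: ψ = P/(ρg) = 435×1000 / (1000 × 9.81) = 44.34 m.
Total head at BH-5: h = z + ψ = 845.32 + 44.34 = 889.66 m.
Total head at BH-9: h = 898.00 m (water level in the piezometer is the total head).
Head difference: h(BH-5) − h(BH-9) = 889.66 − 898.00 = -8.34 m.

Δh ≈ -8.34 m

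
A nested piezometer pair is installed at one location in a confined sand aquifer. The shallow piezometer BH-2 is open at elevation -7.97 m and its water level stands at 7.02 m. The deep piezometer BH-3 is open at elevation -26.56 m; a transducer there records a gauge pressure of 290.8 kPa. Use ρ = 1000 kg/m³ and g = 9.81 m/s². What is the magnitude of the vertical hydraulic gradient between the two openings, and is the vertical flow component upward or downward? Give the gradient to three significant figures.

|i_v| ≈ 0.212; vertical flow is downward

Total head at BH-2: h = 7.02 m (water level in the standpipe).
Pressure head at BH-3: ψ = P/(ρg) = 290.8×1000 / (1000 × 9.81) = 29.64 m.
Total head at BH-3: h = z + ψ = -26.56 + 29.64 = 3.08 m.
Δh = h(BH-2) − h(BH-3) = 7.02 − 3.08 = 3.94 m.
Vertical separation Δz = -7.97 − (-26.56) = 18.59 m.
|i_v| = |Δh| / Δz = 3.94 / 18.59 = 0.212.
Head is higher in the shallow piezometer, so vertical flow is downward (recharge condition).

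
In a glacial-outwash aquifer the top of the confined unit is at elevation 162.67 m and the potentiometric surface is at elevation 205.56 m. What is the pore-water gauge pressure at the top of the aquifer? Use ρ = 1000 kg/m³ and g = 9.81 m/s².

P ≈ 421 kPa

Pressure head at the aquifer top: ψ = h − z = 205.56 − 162.67 = 42.89 m.
P = ρgψ = 1000 × 9.81 × 42.89 = 420751 Pa ≈ 421 kPa.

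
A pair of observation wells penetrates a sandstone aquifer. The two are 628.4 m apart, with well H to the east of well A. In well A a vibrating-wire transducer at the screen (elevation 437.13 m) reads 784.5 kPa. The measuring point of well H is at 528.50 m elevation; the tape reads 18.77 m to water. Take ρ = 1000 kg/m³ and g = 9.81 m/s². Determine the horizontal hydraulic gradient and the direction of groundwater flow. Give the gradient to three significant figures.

Pressure head at well A: ψ = P/(ρg) = 784.5×1000 / (1000 × 9.81) = 79.97 m.
Total head at well A: h = z + ψ = 437.13 + 79.97 = 517.10 m.
Total head at well H: h = 528.50 − 18.77 = 509.73 m.
Head difference: h(well A) − h(well H) = 517.10 − 509.73 = 7.37 m.
Hydraulic gradient: i = |Δh| / L = 7.37 / 628.4 = 0.0117.
Flow is from higher to lower head: from well A toward well H, i.e. toward the east.

i ≈ 0.0117; groundwater flows toward the east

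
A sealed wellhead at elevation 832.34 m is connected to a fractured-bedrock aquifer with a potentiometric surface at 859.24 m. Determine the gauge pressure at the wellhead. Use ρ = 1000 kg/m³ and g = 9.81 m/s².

P ≈ 264 kPa

Head above the cap: Δh = 859.24 − 832.34 = 26.90 m.
P = ρgΔh = 1000 × 9.81 × 26.90 = 263889 Pa ≈ 264 kPa.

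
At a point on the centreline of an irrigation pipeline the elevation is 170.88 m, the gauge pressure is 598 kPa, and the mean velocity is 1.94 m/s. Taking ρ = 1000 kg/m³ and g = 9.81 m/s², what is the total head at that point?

Pressure head ψ = P/(ρg) = 598×1000 / (1000 × 9.81) = 60.96 m.
Velocity head = v²/(2g) = 1.94² / (2 × 9.81) = 0.192 m.
h = z + ψ + v²/(2g) = 170.88 + 60.96 + 0.192 = 232.03 m.

h ≈ 232.03 m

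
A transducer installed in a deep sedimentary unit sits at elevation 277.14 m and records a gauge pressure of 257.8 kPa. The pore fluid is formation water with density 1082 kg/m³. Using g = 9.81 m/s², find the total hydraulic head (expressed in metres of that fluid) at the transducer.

h ≈ 301.43 m

ψ = P/(ρg) = 257.8×1000 / (1082 × 9.81) = 24.29 m.
h = z + ψ = 277.14 + 24.29 = 301.43 m.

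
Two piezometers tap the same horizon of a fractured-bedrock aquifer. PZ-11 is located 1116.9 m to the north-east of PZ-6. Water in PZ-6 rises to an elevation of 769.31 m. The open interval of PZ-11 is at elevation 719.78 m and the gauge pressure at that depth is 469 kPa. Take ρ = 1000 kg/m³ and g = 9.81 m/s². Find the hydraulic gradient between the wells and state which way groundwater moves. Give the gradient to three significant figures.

Total head at PZ-6: h = 769.31 m (water level in the piezometer is the total head).
Pressure head at PZ-11: ψ = P/(ρg) = 469×1000 / (1000 × 9.81) = 47.81 m.
Total head at PZ-11: h = z + ψ = 719.78 + 47.81 = 767.59 m.
Head difference: h(PZ-6) − h(PZ-11) = 769.31 − 767.59 = 1.72 m.
Hydraulic gradient: i = |Δh| / L = 1.72 / 1116.9 = 0.00154.
Flow is from higher to lower head: from PZ-6 toward PZ-11, i.e. toward the north-east.

i ≈ 0.00154; groundwater flows toward the north-east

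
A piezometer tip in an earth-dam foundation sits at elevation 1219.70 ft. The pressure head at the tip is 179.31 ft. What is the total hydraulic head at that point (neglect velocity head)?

h = z + ψ = 1219.70 + 179.31 = 1399.01 ft.

h ≈ 1399.01 ft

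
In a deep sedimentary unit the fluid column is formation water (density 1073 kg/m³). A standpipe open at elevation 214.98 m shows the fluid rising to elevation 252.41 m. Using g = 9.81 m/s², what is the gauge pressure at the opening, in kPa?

P ≈ 394 kPa

Pressure head ψ = h − z = 252.41 − 214.98 = 37.43 m.
P = ρgψ = 1073 × 9.81 × 37.43 = 393993 Pa ≈ 394 kPa.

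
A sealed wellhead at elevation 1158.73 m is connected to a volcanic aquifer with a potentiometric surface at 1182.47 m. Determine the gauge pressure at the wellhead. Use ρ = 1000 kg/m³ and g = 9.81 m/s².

Head above the cap: Δh = 1182.47 − 1158.73 = 23.74 m.
P = ρgΔh = 1000 × 9.81 × 23.74 = 232889 Pa ≈ 233 kPa.

P ≈ 233 kPa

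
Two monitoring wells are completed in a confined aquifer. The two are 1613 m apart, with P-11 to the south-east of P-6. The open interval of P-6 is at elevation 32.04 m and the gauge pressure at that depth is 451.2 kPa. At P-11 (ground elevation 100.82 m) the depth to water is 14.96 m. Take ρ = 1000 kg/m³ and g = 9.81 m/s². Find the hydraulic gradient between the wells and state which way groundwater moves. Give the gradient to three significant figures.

Pressure head at P-6: ψ = P/(ρg) = 451.2×1000 / (1000 × 9.81) = 45.99 m.
Total head at P-6: h = z + ψ = 32.04 + 45.99 = 78.03 m.
Total head at P-11: h = 100.82 − 14.96 = 85.86 m.
Head difference: h(P-6) − h(P-11) = 78.03 − 85.86 = -7.83 m.
Hydraulic gradient: i = |Δh| / L = 7.83 / 1613 = 0.00485.
Flow is from higher to lower head: from P-11 toward P-6, i.e. toward the north-west.

i ≈ 0.00485; groundwater flows toward the north-west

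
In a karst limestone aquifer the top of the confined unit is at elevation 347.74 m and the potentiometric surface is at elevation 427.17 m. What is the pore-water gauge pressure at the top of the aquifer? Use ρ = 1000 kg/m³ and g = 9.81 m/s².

Pressure head at the aquifer top: ψ = h − z = 427.17 − 347.74 = 79.43 m.
P = ρgψ = 1000 × 9.81 × 79.43 = 779208 Pa ≈ 779 kPa.

P ≈ 779 kPa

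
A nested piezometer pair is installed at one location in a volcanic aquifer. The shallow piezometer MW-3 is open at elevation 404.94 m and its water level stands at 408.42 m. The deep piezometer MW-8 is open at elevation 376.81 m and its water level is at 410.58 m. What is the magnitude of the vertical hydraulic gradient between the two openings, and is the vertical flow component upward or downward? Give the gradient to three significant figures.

Total head at MW-3: h = 408.42 m (water level in the standpipe).
Total head at MW-8: h = 410.58 m.
Δh = h(MW-3) − h(MW-8) = 408.42 − 410.58 = -2.16 m.
Vertical separation Δz = 404.94 − 376.81 = 28.13 m.
|i_v| = |Δh| / Δz = 2.16 / 28.13 = 0.0768.
Head is higher in the deep piezometer, so vertical flow is upward (discharge condition).

|i_v| ≈ 0.0768; vertical flow is upward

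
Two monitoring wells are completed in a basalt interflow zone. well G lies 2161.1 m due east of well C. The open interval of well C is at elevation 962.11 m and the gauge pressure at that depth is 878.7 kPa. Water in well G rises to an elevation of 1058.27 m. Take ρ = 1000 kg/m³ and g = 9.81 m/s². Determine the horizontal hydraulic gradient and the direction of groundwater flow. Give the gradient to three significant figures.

i ≈ 0.00305; groundwater flows toward the west

Pressure head at well C: ψ = P/(ρg) = 878.7×1000 / (1000 × 9.81) = 89.57 m.
Total head at well C: h = z + ψ = 962.11 + 89.57 = 1051.68 m.
Total head at well G: h = 1058.27 m (water level in the piezometer is the total head).
Head difference: h(well C) − h(well G) = 1051.68 − 1058.27 = -6.59 m.
Hydraulic gradient: i = |Δh| / L = 6.59 / 2161.1 = 0.00305.
Flow is from higher to lower head: from well G toward well C, i.e. toward the west.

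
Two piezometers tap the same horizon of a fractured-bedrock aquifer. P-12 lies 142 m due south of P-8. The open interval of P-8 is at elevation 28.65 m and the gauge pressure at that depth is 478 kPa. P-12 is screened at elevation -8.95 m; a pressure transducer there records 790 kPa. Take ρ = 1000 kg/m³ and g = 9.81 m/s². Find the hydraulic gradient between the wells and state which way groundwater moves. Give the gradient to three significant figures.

i ≈ 0.0408; groundwater flows toward the south

Pressure head at P-8: ψ = P/(ρg) = 478×1000 / (1000 × 9.81) = 48.73 m.
Total head at P-8: h = z + ψ = 28.65 + 48.73 = 77.38 m.
Pressure head at P-12: ψ = P/(ρg) = 790×1000 / (1000 × 9.81) = 80.53 m.
Total head at P-12: h = z + ψ = -8.95 + 80.53 = 71.58 m.
Head difference: h(P-8) − h(P-12) = 77.38 − 71.58 = 5.80 m.
Hydraulic gradient: i = |Δh| / L = 5.80 / 142 = 0.0408.
Flow is from higher to lower head: from P-8 toward P-12, i.e. toward the south.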